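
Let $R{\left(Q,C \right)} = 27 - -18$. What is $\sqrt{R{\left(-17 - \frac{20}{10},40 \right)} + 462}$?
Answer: $13 \sqrt{3} \approx 22.517$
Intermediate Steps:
$R{\left(Q,C \right)} = 45$ ($R{\left(Q,C \right)} = 27 + 18 = 45$)
$\sqrt{R{\left(-17 - \frac{20}{10},40 \right)} + 462} = \sqrt{45 + 462} = \sqrt{507} = 13 \sqrt{3}$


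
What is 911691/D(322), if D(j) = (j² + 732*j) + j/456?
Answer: 207865548/77380625 ≈ 2.6863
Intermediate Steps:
D(j) = j² + 333793*j/456 (D(j) = (j² + 732*j) + j*(1/456) = (j² + 732*j) + j/456 = j² + 333793*j/456)
911691/D(322) = 911691/(((1/456)*322*(333793 + 456*322))) = 911691/(((1/456)*322*(333793 + 146832))) = 911691/(((1/456)*322*480625)) = 911691/(77380625/228) = 911691*(228/77380625) = 207865548/77380625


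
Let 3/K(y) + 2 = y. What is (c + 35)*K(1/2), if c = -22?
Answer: -26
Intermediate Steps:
K(y) = 3/(-2 + y)
(c + 35)*K(1/2) = (-22 + 35)*(3/(-2 + 1/2)) = 13*(3/(-2 + 1/2)) = 13*(3/(-3/2)) = 13*(3*(-2/3)) = 13*(-2) = -26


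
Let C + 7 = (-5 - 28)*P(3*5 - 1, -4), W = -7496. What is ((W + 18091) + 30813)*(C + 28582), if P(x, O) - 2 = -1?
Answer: 1181867136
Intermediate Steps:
P(x, O) = 1 (P(x, O) = 2 - 1 = 1)
C = -40 (C = -7 + (-5 - 28)*1 = -7 - 33*1 = -7 - 33 = -40)
((W + 18091) + 30813)*(C + 28582) = ((-7496 + 18091) + 30813)*(-40 + 28582) = (10595 + 30813)*28542 = 41408*28542 = 1181867136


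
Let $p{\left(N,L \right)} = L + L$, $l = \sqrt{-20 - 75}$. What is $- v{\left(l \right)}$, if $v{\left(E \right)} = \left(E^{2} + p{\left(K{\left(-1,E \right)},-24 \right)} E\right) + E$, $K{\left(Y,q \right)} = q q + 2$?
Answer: $95 + 47 i \sqrt{95} \approx 95.0 + 458.1 i$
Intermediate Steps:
$l = i \sqrt{95}$ ($l = \sqrt{-95} = i \sqrt{95} \approx 9.7468 i$)
$K{\left(Y,q \right)} = 2 + q^{2}$ ($K{\left(Y,q \right)} = q^{2} + 2 = 2 + q^{2}$)
$p{\left(N,L \right)} = 2 L$
$v{\left(E \right)} = E^{2} - 47 E$ ($v{\left(E \right)} = \left(E^{2} + 2 \left(-24\right) E\right) + E = \left(E^{2} - 48 E\right) + E = E^{2} - 47 E$)
$- v{\left(l \right)} = - i \sqrt{95} \left(-47 + i \sqrt{95}\right)$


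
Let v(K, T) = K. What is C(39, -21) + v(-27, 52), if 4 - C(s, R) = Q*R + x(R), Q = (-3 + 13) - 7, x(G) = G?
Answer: 61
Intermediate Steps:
Q = 3 (Q = 10 - 7 = 3)
C(s, R) = 4 - 4*R (C(s, R) = 4 - (3*R + R) = 4 - 4*R)
C(39, -21) + v(-27, 52) = (4 - 4*(-21)) - 27 = (4 + 84) - 27 = 88 - 27 = 61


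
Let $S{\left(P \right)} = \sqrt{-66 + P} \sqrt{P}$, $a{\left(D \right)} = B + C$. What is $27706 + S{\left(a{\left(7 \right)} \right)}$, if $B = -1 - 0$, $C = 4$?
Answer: $27706 + 3 i \sqrt{21} \approx 27706.0 + 13.748 i$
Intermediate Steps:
$B = -1$ ($B = -1 + 0 = -1$)
$a{\left(D \right)} = 3$ ($a{\left(D \right)} = -1 + 4 = 3$)
$S{\left(P \right)} = \sqrt{P} \sqrt{-66 + P}$
$27706 + S{\left(a{\left(7 \right)} \right)} = 27706 + \sqrt{3} \sqrt{-66 + 3} = 27706 + \sqrt{3} \sqrt{-63} = 27706 + \sqrt{3} \cdot 3 i \sqrt{7} = 27706 + 3 i \sqrt{21}$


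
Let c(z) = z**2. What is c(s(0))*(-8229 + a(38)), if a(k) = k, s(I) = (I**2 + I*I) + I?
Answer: 0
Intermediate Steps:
s(I) = I + 2*I**2 (s(I) = (I**2 + I**2) + I = 2*I**2 + I = I + 2*I**2)
c(s(0))*(-8229 + a(38)) = (0*(1 + 2*0))**2*(-8229 + 38) = (0*(1 + 0))**2*(-8191) = (0*1)**2*(-8191) = 0**2*(-8191) = 0*(-8191) = 0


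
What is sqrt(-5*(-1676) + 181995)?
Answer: 5*sqrt(7615) ≈ 436.32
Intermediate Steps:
sqrt(-5*(-1676) + 181995) = sqrt(8380 + 181995) = sqrt(190375) = 5*sqrt(7615)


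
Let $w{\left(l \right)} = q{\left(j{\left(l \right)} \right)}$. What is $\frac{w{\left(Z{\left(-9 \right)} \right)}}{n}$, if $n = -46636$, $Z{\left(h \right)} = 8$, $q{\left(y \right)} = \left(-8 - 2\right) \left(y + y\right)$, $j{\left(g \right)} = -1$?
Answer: $- \frac{5}{11659} \approx -0.00042885$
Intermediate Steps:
$q{\left(y \right)} = - 20 y$ ($q{\left(y \right)} = - 10 \cdot 2 y = - 20 y$)
$w{\left(l \right)} = 20$ ($w{\left(l \right)} = \left(-20\right) \left(-1\right) = 20$)
$\frac{w{\left(Z{\left(-9 \right)} \right)}}{n} = \frac{20}{-46636} = 20 \left(- \frac{1}{46636}\right) = - \frac{5}{11659}$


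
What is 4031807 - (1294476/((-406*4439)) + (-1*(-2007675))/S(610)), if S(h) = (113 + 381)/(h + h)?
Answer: -206198317027471/222575899 ≈ -9.2642e+5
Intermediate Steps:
S(h) = 247/h (S(h) = 494/((2*h)) = 494*(1/(2*h)) = 247/h)
4031807 - (1294476/((-406*4439)) + (-1*(-2007675))/S(610)) = 4031807 - (1294476/((-406*4439)) + (-1*(-2007675))/((247/610))) = 4031807 - (1294476/(-1802234) + 2007675/((247*(1/610)))) = 4031807 - (1294476*(-1/1802234) + 2007675/(247/610)) = 4031807 - (-647238/901117 + 2007675*(610/247)) = 4031807 - (-647238/901117 + 1224681750/247) = 4031807 - 1*1103581384646964/222575899 = 4031807 - 1103581384646964/222575899 = -206198317027471/222575899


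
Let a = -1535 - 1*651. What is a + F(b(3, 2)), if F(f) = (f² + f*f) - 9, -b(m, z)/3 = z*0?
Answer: -2195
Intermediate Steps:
a = -2186 (a = -1535 - 651 = -2186)
b(m, z) = 0 (b(m, z) = -3*z*0 = -3*0 = 0)
F(f) = -9 + 2*f² (F(f) = (f² + f²) - 9 = 2*f² - 9 = -9 + 2*f²)
a + F(b(3, 2)) = -2186 + (-9 + 2*0²) = -2186 + (-9 + 2*0) = -2186 + (-9 + 0) = -2186 - 9 = -2195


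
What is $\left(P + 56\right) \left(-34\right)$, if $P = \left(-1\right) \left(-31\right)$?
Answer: $-2958$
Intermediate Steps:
$P = 31$
$\left(P + 56\right) \left(-34\right) = \left(31 + 56\right) \left(-34\right) = 87 \left(-34\right) = -2958$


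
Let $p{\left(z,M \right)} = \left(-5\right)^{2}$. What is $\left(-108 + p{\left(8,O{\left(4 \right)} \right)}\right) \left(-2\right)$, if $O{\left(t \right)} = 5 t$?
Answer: $166$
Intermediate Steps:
$p{\left(z,M \right)} = 25$
$\left(-108 + p{\left(8,O{\left(4 \right)} \right)}\right) \left(-2\right) = \left(-108 + 25\right) \left(-2\right) = \left(-83\right) \left(-2\right) = 166$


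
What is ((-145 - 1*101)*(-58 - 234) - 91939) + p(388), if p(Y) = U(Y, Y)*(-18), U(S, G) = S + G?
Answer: -34075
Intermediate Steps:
U(S, G) = G + S
p(Y) = -36*Y (p(Y) = (Y + Y)*(-18) = (2*Y)*(-18) = -36*Y)
((-145 - 1*101)*(-58 - 234) - 91939) + p(388) = ((-145 - 1*101)*(-58 - 234) - 91939) - 36*388 = ((-145 - 101)*(-292) - 91939) - 13968 = (-246*(-292) - 91939) - 13968 = (71832 - 91939) - 13968 = -20107 - 13968 = -34075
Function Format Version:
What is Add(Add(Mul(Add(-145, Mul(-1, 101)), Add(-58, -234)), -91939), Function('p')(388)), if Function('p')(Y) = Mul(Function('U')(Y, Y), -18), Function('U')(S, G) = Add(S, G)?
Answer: -34075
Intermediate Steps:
Function('U')(S, G) = Add(G, S)
Function('p')(Y) = Mul(-36, Y) (Function('p')(Y) = Mul(Add(Y, Y), -18) = Mul(Mul(2, Y), -18) = Mul(-36, Y))
Add(Add(Mul(Add(-145, Mul(-1, 101)), Add(-58, -234)), -91939), Function('p')(388)) = Add(Add(Mul(Add(-145, Mul(-1, 101)), Add(-58, -234)), -91939), Mul(-36, 388)) = Add(Add(Mul(Add(-145, -101), -292), -91939), -13968) = Add(Add(Mul(-246, -292), -91939), -13968) = Add(Add(71832, -91939), -13968) = Add(-20107, -13968) = -34075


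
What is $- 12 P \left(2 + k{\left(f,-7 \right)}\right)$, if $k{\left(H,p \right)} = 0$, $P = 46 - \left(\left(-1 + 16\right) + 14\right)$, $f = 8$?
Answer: $-408$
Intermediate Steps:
$P = 17$ ($P = 46 - \left(15 + 14\right) = 46 - 29 = 17$)
$- 12 P \left(2 + k{\left(f,-7 \right)}\right) = \left(-12\right) 17 \left(2 + 0\right) = \left(-204\right) 2 = -408$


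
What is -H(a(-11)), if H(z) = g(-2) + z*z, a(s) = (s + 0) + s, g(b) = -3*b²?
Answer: -472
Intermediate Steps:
a(s) = 2*s (a(s) = s + s = 2*s)
H(z) = -12 + z² (H(z) = -3*(-2)² + z*z = -3*4 + z² = -12 + z²)
-H(a(-11)) = -(-12 + (2*(-11))²) = -(-12 + (-22)²) = -(-12 + 484) = -1*472 = -472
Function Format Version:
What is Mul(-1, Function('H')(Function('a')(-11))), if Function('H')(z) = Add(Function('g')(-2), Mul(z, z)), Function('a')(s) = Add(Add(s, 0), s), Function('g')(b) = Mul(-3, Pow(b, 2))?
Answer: -472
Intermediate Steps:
Function('a')(s) = Mul(2, s) (Function('a')(s) = Add(s, s) = Mul(2, s))
Function('H')(z) = Add(-12, Pow(z, 2)) (Function('H')(z) = Add(Mul(-3, Pow(-2, 2)), Mul(z, z)) = Add(Mul(-3, 4), Pow(z, 2)) = Add(-12, Pow(z, 2)))
Mul(-1, Function('H')(Function('a')(-11))) = Mul(-1, Add(-12, Pow(Mul(2, -11), 2))) = Mul(-1, Add(-12, Pow(-22, 2))) = Mul(-1, Add(-12, 484)) = Mul(-1, 472) = -472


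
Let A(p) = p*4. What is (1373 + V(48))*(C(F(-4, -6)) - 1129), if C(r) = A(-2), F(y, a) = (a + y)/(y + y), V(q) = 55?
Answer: -1623636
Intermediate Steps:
A(p) = 4*p
F(y, a) = (a + y)/(2*y) (F(y, a) = (a + y)/((2*y)) = (a + y)*(1/(2*y)) = (a + y)/(2*y))
C(r) = -8 (C(r) = 4*(-2) = -8)
(1373 + V(48))*(C(F(-4, -6)) - 1129) = (1373 + 55)*(-8 - 1129) = 1428*(-1137) = -1623636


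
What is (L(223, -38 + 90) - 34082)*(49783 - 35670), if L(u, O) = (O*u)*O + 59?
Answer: 8029859497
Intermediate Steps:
L(u, O) = 59 + u*O**2 (L(u, O) = u*O**2 + 59 = 59 + u*O**2)
(L(223, -38 + 90) - 34082)*(49783 - 35670) = ((59 + 223*(-38 + 90)**2) - 34082)*(49783 - 35670) = ((59 + 223*52**2) - 34082)*14113 = ((59 + 223*2704) - 34082)*14113 = ((59 + 602992) - 34082)*14113 = (603051 - 34082)*14113 = 568969*14113 = 8029859497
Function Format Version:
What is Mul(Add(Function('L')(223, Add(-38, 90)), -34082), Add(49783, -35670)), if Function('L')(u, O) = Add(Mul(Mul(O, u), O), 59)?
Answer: 8029859497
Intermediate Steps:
Function('L')(u, O) = Add(59, Mul(u, Pow(O, 2))) (Function('L')(u, O) = Add(Mul(u, Pow(O, 2)), 59) = Add(59, Mul(u, Pow(O, 2))))
Mul(Add(Function('L')(223, Add(-38, 90)), -34082), Add(49783, -35670)) = Mul(Add(Add(59, Mul(223, Pow(Add(-38, 90), 2))), -34082), Add(49783, -35670)) = Mul(Add(Add(59, Mul(223, Pow(52, 2))), -34082), 14113) = Mul(Add(Add(59, Mul(223, 2704)), -34082), 14113) = Mul(Add(Add(59, 602992), -34082), 14113) = Mul(Add(603051, -34082), 14113) = Mul(568969, 14113) = 8029859497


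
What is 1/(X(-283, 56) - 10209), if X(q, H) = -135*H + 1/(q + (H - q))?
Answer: -56/995063 ≈ -5.6278e-5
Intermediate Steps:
X(q, H) = 1/H - 135*H (X(q, H) = -135*H + 1/H = 1/H - 135*H)
1/(X(-283, 56) - 10209) = 1/((1/56 - 135*56) - 10209) = 1/((1/56 - 7560) - 10209) = 1/(-423359/56 - 10209) = 1/(-995063/56) = -56/995063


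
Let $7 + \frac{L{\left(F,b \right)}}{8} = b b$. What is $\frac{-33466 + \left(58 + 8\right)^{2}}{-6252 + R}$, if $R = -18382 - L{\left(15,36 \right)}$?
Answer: $\frac{14555}{17473} \approx 0.833$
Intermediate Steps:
$L{\left(F,b \right)} = -56 + 8 b^{2}$ ($L{\left(F,b \right)} = -56 + 8 b b = -56 + 8 b^{2}$)
$R = -28694$ ($R = -18382 - \left(-56 + 8 \cdot 36^{2}\right) = -18382 - \left(-56 + 8 \cdot 1296\right) = -18382 - \left(-56 + 10368\right) = -18382 - 10312 = -28694$)
$\frac{-33466 + \left(58 + 8\right)^{2}}{-6252 + R} = \frac{-33466 + \left(58 + 8\right)^{2}}{-6252 - 28694} = \frac{-33466 + 66^{2}}{-34946} = \left(-33466 + 4356\right) \left(- \frac{1}{34946}\right) = \left(-29110\right) \left(- \frac{1}{34946}\right) = \frac{14555}{17473}$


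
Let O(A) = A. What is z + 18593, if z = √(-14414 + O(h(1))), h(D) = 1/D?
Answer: 18593 + I*√14413 ≈ 18593.0 + 120.05*I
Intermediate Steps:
z = I*√14413 (z = √(-14414 + 1/1) = √(-14414 + 1) = √(-14413) = I*√14413 ≈ 120.05*I)
z + 18593 = I*√14413 + 18593 = 18593 + I*√14413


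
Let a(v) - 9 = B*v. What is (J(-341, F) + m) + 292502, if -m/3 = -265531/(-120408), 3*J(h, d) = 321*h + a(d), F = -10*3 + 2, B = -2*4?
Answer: 30834809215/120408 ≈ 2.5609e+5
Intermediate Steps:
B = -8
a(v) = 9 - 8*v
F = -28 (F = -30 + 2 = -28)
J(h, d) = 3 + 107*h - 8*d/3 (J(h, d) = (321*h + (9 - 8*d))/3 = (9 - 8*d + 321*h)/3 = 3 + 107*h - 8*d/3)
m = -265531/40136 (m = -(-796593)/(-120408) = -(-796593)*(-1)/120408 = -3*265531/120408 = -265531/40136 ≈ -6.6158)
(J(-341, F) + m) + 292502 = ((3 + 107*(-341) - 8/3*(-28)) - 265531/40136) + 292502 = ((3 - 36487 + 224/3) - 265531/40136) + 292502 = (-109228/3 - 265531/40136) + 292502 = -4384771601/120408 + 292502 = 30834809215/120408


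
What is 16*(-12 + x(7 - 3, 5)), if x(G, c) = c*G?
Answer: 128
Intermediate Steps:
x(G, c) = G*c
16*(-12 + x(7 - 3, 5)) = 16*(-12 + (7 - 3)*5) = 16*(-12 + 4*5) = 16*(-12 + 20) = 16*8 = 128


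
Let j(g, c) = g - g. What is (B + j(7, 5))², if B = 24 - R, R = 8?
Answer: 256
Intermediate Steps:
j(g, c) = 0
B = 16 (B = 24 - 1*8 = 24 - 8 = 16)
(B + j(7, 5))² = (16 + 0)² = 16² = 256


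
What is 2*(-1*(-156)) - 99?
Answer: 213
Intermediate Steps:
2*(-1*(-156)) - 99 = 2*156 - 99 = 312 - 99 = 213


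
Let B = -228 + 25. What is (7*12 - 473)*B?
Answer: 78967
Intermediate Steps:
B = -203
(7*12 - 473)*B = (7*12 - 473)*(-203) = (84 - 473)*(-203) = -389*(-203) = 78967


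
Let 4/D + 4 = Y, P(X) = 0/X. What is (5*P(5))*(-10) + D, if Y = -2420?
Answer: -1/606 ≈ -0.0016502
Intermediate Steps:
P(X) = 0
D = -1/606 (D = 4/(-4 - 2420) = 4/(-2424) = 4*(-1/2424) = -1/606 ≈ -0.0016502)
(5*P(5))*(-10) + D = (5*0)*(-10) - 1/606 = 0*(-10) - 1/606 = 0 - 1/606 = -1/606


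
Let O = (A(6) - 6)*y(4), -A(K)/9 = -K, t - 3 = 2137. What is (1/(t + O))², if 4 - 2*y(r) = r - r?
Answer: 1/4999696 ≈ 2.0001e-7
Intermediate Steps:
t = 2140 (t = 3 + 2137 = 2140)
A(K) = 9*K (A(K) = -(-9)*K = 9*K)
y(r) = 2 (y(r) = 2 - (r - r)/2 = 2 - ½*0 = 2 + 0 = 2)
O = 96 (O = (9*6 - 6)*2 = (54 - 6)*2 = 48*2 = 96)
(1/(t + O))² = (1/(2140 + 96))² = (1/2236)² = 1/4999696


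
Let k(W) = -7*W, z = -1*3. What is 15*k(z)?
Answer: 315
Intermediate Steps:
z = -3
15*k(z) = 15*(-7*(-3)) = 15*21 = 315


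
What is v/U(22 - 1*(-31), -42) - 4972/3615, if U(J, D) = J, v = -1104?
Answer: -4254476/191595 ≈ -22.206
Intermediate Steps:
v/U(22 - 1*(-31), -42) - 4972/3615 = -1104/(22 - 1*(-31)) - 4972/3615 = -1104/(22 + 31) - 4972*1/3615 = -1104/53 - 4972/3615 = -4254476/191595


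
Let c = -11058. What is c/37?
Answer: -11058/37 ≈ -298.86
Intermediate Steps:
c/37 = -11058/37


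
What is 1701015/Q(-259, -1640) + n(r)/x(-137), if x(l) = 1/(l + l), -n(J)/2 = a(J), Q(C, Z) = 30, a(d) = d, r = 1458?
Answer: 1711369/2 ≈ 8.5568e+5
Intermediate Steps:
n(J) = -2*J
x(l) = 1/(2*l)
1701015/Q(-259, -1640) + n(r)/x(-137) = 1701015/30 + (-2*1458)/(((½)/(-137))) = 1701015*(1/30) - 2916/((½)*(-1/137)) = 113401/2 - 2916/(-1/274) = 113401/2 - 2916*(-274) = 113401/2 + 798984 = 1711369/2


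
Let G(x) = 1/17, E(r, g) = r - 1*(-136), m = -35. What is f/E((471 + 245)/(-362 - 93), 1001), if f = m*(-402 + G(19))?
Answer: 108815525/1039788 ≈ 104.65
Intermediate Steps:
E(r, g) = 136 + r (E(r, g) = r + 136 = 136 + r)
G(x) = 1/17 (G(x) = 1*(1/17) = 1/17)
f = 239155/17 (f = -35*(-402 + 1/17) = -35*(-6833/17) = 239155/17 ≈ 14068.)
f/E((471 + 245)/(-362 - 93), 1001) = 239155/(17*(136 + (471 + 245)/(-362 - 93))) = 239155/(17*(136 + 716/(-455))) = 239155/(17*(136 + 716*(-1/455))) = 239155/(17*(136 - 716/455)) = 239155/(17*(61164/455)) = (239155/17)*(455/61164) = 108815525/1039788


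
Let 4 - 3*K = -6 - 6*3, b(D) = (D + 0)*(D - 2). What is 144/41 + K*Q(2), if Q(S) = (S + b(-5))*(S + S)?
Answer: 170336/123 ≈ 1384.8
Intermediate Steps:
b(D) = D*(-2 + D)
Q(S) = 2*S*(35 + S) (Q(S) = (S - 5*(-2 - 5))*(S + S) = (S - 5*(-7))*(2*S) = (S + 35)*(2*S) = (35 + S)*(2*S) = 2*S*(35 + S))
K = 28/3 (K = 4/3 - (-6 - 6*3)/3 = 4/3 - (-6 - 18)/3 = 4/3 - ⅓*(-24) = 4/3 + 8 = 28/3 ≈ 9.3333)
144/41 + K*Q(2) = 144/41 + 28*(2*2*(35 + 2))/3 = 144*(1/41) + 28*(2*2*37)/3 = 144/41 + (28/3)*148 = 144/41 + 4144/3 = 170336/123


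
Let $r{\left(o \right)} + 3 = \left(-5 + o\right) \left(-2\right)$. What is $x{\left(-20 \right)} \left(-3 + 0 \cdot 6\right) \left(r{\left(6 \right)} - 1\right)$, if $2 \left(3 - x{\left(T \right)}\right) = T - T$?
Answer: $54$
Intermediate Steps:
$r{\left(o \right)} = 7 - 2 o$ ($r{\left(o \right)} = -3 + \left(-5 + o\right) \left(-2\right) = -3 - \left(-10 + 2 o\right) = 7 - 2 o$)
$x{\left(T \right)} = 3$ ($x{\left(T \right)} = 3 - \frac{T - T}{2} = 3 - 0 = 3 + 0 = 3$)
$x{\left(-20 \right)} \left(-3 + 0 \cdot 6\right) \left(r{\left(6 \right)} - 1\right) = 3 \left(-3 + 0 \cdot 6\right) \left(\left(7 - 12\right) - 1\right) = 3 \left(-3 + 0\right) \left(\left(7 - 12\right) - 1\right) = 3 \left(- 3 \left(-5 - 1\right)\right) = 3 \left(\left(-3\right) \left(-6\right)\right) = 3 \cdot 18 = 54$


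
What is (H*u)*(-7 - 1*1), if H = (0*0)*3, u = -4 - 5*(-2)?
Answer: 0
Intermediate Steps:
u = 6 (u = -4 + 10 = 6)
H = 0 (H = 0*3 = 0)
(H*u)*(-7 - 1*1) = (0*6)*(-7 - 1*1) = 0*(-7 - 1) = 0*(-8) = 0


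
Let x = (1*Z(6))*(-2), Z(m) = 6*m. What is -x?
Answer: 72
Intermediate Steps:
x = -72 (x = (1*(6*6))*(-2) = (1*36)*(-2) = 36*(-2) = -72)
-x = -1*(-72) = 72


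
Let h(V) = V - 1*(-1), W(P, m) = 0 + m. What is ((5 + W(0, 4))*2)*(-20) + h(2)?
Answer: -357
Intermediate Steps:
W(P, m) = m
h(V) = 1 + V (h(V) = V + 1 = 1 + V)
((5 + W(0, 4))*2)*(-20) + h(2) = ((5 + 4)*2)*(-20) + (1 + 2) = (9*2)*(-20) + 3 = 18*(-20) + 3 = -360 + 3 = -357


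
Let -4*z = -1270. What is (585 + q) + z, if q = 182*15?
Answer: 7265/2 ≈ 3632.5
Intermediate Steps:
z = 635/2 (z = -1/4*(-1270) = 635/2 ≈ 317.50)
q = 2730
(585 + q) + z = (585 + 2730) + 635/2 = 3315 + 635/2 = 7265/2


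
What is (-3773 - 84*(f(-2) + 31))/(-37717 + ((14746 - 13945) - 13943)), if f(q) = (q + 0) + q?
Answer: 6041/50859 ≈ 0.11878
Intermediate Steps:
f(q) = 2*q (f(q) = q + q = 2*q)
(-3773 - 84*(f(-2) + 31))/(-37717 + ((14746 - 13945) - 13943)) = (-3773 - 84*(2*(-2) + 31))/(-37717 + ((14746 - 13945) - 13943)) = (-3773 - 84*(-4 + 31))/(-37717 + (801 - 13943)) = (-3773 - 84*27)/(-37717 - 13142) = (-3773 - 2268)/(-50859) = -6041*(-1/50859) = 6041/50859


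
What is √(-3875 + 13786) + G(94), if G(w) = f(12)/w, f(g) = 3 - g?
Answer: -9/94 + √9911 ≈ 99.458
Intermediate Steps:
G(w) = -9/w (G(w) = (3 - 1*12)/w = (3 - 12)/w = -9/w)
√(-3875 + 13786) + G(94) = √(-3875 + 13786) - 9/94 = √9911 - 9*1/94 = √9911 - 9/94 = -9/94 + √9911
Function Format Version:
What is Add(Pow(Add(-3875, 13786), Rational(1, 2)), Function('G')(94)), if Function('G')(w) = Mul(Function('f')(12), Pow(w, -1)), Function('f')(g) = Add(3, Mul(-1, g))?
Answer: Add(Rational(-9, 94), Pow(9911, Rational(1, 2))) ≈ 99.458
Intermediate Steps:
Function('G')(w) = Mul(-9, Pow(w, -1)) (Function('G')(w) = Mul(Add(3, Mul(-1, 12)), Pow(w, -1)) = Mul(Add(3, -12), Pow(w, -1)) = Mul(-9, Pow(w, -1)))
Add(Pow(Add(-3875, 13786), Rational(1, 2)), Function('G')(94)) = Add(Pow(Add(-3875, 13786), Rational(1, 2)), Mul(-9, Pow(94, -1))) = Add(Pow(9911, Rational(1, 2)), Mul(-9, Rational(1, 94))) = Add(Pow(9911, Rational(1, 2)), Rational(-9, 94)) = Add(Rational(-9, 94), Pow(9911, Rational(1, 2)))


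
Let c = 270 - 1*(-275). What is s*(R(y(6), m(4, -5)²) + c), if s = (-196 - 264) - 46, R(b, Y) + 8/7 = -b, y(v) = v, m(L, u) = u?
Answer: -1905090/7 ≈ -2.7216e+5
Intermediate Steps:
R(b, Y) = -8/7 - b
c = 545 (c = 270 + 275 = 545)
s = -506 (s = -460 - 46 = -506)
s*(R(y(6), m(4, -5)²) + c) = -506*((-8/7 - 1*6) + 545) = -506*((-8/7 - 6) + 545) = -506*(-50/7 + 545) = -506*3765/7 = -1905090/7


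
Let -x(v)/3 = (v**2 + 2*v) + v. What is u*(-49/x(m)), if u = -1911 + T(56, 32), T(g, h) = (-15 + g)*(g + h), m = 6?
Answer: 83153/162 ≈ 513.29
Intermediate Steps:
x(v) = -9*v - 3*v**2 (x(v) = -3*((v**2 + 2*v) + v) = -3*(v**2 + 3*v) = -9*v - 3*v**2)
u = 1697 (u = -1911 + (56**2 - 15*56 - 15*32 + 56*32) = -1911 + (3136 - 840 - 480 + 1792) = -1911 + 3608 = 1697)
u*(-49/x(m)) = 1697*(-49*(-1/(18*(3 + 6)))) = 1697*(-49/((-3*6*9))) = 1697*(-49/(-162)) = 1697*(-49*(-1/162)) = 1697*(49/162) = 83153/162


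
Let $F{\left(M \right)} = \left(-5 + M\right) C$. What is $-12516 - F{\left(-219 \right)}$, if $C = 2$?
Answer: $-12068$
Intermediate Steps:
$F{\left(M \right)} = -10 + 2 M$ ($F{\left(M \right)} = \left(-5 + M\right) 2 = -10 + 2 M$)
$-12516 - F{\left(-219 \right)} = -12516 - \left(-10 + 2 \left(-219\right)\right) = -12516 - \left(-10 - 438\right) = -12516 - -448 = -12516 + 448 = -12068$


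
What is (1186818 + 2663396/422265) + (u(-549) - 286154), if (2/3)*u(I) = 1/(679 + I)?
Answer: 19776720715871/21957780 ≈ 9.0067e+5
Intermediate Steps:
u(I) = 3/(2*(679 + I))
(1186818 + 2663396/422265) + (u(-549) - 286154) = (1186818 + 2663396/422265) + (3/(2*(679 - 549)) - 286154) = (1186818 + 2663396*(1/422265)) + ((3/2)/130 - 286154) = (1186818 + 2663396/422265) + ((3/2)*(1/130) - 286154) = 501154366166/422265 + (3/260 - 286154) = 501154366166/422265 - 74400037/260 = 19776720715871/21957780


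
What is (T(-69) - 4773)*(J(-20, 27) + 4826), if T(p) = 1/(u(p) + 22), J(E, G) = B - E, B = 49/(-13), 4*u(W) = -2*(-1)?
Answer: -4506791689/195 ≈ -2.3112e+7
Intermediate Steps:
u(W) = ½ (u(W) = (-2*(-1))/4 = (¼)*2 = ½)
B = -49/13 (B = 49*(-1/13) = -49/13 ≈ -3.7692)
J(E, G) = -49/13 - E
T(p) = 2/45 (T(p) = 1/(½ + 22) = 1/(45/2) = 2/45)
(T(-69) - 4773)*(J(-20, 27) + 4826) = (2/45 - 4773)*((-49/13 - 1*(-20)) + 4826) = -214783*((-49/13 + 20) + 4826)/45 = -214783*(211/13 + 4826)/45 = -214783/45*62949/13 = -4506791689/195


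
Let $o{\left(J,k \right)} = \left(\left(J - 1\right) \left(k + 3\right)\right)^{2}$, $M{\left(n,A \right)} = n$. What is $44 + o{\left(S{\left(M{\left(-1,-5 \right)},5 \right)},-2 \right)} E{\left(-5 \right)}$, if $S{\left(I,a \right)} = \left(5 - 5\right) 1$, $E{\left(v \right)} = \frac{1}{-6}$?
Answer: $\frac{263}{6} \approx 43.833$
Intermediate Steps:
$E{\left(v \right)} = - \frac{1}{6}$
$S{\left(I,a \right)} = 0$ ($S{\left(I,a \right)} = 0 \cdot 1 = 0$)
$o{\left(J,k \right)} = \left(-1 + J\right)^{2} \left(3 + k\right)^{2}$ ($o{\left(J,k \right)} = \left(\left(-1 + J\right) \left(3 + k\right)\right)^{2} = \left(-1 + J\right)^{2} \left(3 + k\right)^{2}$)
$44 + o{\left(S{\left(M{\left(-1,-5 \right)},5 \right)},-2 \right)} E{\left(-5 \right)} = 44 + \left(-1 + 0\right)^{2} \left(3 - 2\right)^{2} \left(- \frac{1}{6}\right) = 44 + \left(-1\right)^{2} \cdot 1^{2} \left(- \frac{1}{6}\right) = 44 + 1 \cdot 1 \left(- \frac{1}{6}\right) = 44 + 1 \left(- \frac{1}{6}\right) = 44 - \frac{1}{6} = \frac{263}{6}$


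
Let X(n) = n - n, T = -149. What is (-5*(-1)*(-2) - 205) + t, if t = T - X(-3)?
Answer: -364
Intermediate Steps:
X(n) = 0
t = -149 (t = -149 - 1*0 = -149 + 0 = -149)
(-5*(-1)*(-2) - 205) + t = (-5*(-1)*(-2) - 205) - 149 = (5*(-2) - 205) - 149 = (-10 - 205) - 149 = -215 - 149 = -364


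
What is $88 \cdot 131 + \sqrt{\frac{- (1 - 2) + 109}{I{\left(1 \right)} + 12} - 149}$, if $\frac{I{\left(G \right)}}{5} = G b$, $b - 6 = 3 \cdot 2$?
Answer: $11528 + \frac{i \sqrt{5309}}{6} \approx 11528.0 + 12.144 i$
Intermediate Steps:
$b = 12$ ($b = 6 + 3 \cdot 2 = 6 + 6 = 12$)
$I{\left(G \right)} = 60 G$ ($I{\left(G \right)} = 5 G 12 = 5 \cdot 12 G = 60 G$)
$88 \cdot 131 + \sqrt{\frac{- (1 - 2) + 109}{I{\left(1 \right)} + 12} - 149} = 88 \cdot 131 + \sqrt{\frac{- (1 - 2) + 109}{60 \cdot 1 + 12} - 149} = 11528 + \sqrt{\frac{\left(-1\right) \left(-1\right) + 109}{60 + 12} - 149} = 11528 + \sqrt{\frac{1 + 109}{72} - 149} = 11528 + \sqrt{110 \cdot \frac{1}{72} - 149} = 11528 + \sqrt{\frac{55}{36} - 149} = 11528 + \sqrt{- \frac{5309}{36}} = 11528 + \frac{i \sqrt{5309}}{6}$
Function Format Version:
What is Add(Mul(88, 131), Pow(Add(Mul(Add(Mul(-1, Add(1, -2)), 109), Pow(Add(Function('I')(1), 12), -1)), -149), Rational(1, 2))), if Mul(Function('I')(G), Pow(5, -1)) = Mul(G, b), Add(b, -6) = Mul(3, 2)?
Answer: Add(11528, Mul(Rational(1, 6), I, Pow(5309, Rational(1, 2)))) ≈ Add(11528., Mul(12.144, I))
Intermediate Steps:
b = 12 (b = Add(6, Mul(3, 2)) = Add(6, 6) = 12)
Function('I')(G) = Mul(60, G) (Function('I')(G) = Mul(5, Mul(G, 12)) = Mul(5, Mul(12, G)) = Mul(60, G))
Add(Mul(88, 131), Pow(Add(Mul(Add(Mul(-1, Add(1, -2)), 109), Pow(Add(Function('I')(1), 12), -1)), -149), Rational(1, 2))) = Add(Mul(88, 131), Pow(Add(Mul(Add(Mul(-1, Add(1, -2)), 109), Pow(Add(Mul(60, 1), 12), -1)), -149), Rational(1, 2))) = Add(11528, Pow(Add(Mul(Add(Mul(-1, -1), 109), Pow(Add(60, 12), -1)), -149), Rational(1, 2))) = Add(11528, Pow(Add(Mul(Add(1, 109), Pow(72, -1)), -149), Rational(1, 2))) = Add(11528, Pow(Add(Mul(110, Rational(1, 72)), -149), Rational(1, 2))) = Add(11528, Pow(Add(Rational(55, 36), -149), Rational(1, 2))) = Add(11528, Pow(Rational(-5309, 36), Rational(1, 2))) = Add(11528, Mul(Rational(1, 6), I, Pow(5309, Rational(1, 2))))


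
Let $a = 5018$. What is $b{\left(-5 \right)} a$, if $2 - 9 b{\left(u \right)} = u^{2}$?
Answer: $- \frac{115414}{9} \approx -12824.0$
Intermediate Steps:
$b{\left(u \right)} = \frac{2}{9} - \frac{u^{2}}{9}$
$b{\left(-5 \right)} a = \left(\frac{2}{9} - \frac{\left(-5\right)^{2}}{9}\right) 5018 = \left(\frac{2}{9} - \frac{25}{9}\right) 5018 = \left(- \frac{23}{9}\right) 5018 = - \frac{115414}{9}$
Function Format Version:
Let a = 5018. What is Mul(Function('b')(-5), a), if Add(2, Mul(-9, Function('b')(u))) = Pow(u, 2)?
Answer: Rational(-115414, 9) ≈ -12824.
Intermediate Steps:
Function('b')(u) = Add(Rational(2, 9), Mul(Rational(-1, 9), Pow(u, 2)))
Mul(Function('b')(-5), a) = Mul(Add(Rational(2, 9), Mul(Rational(-1, 9), Pow(-5, 2))), 5018) = Mul(Add(Rational(2, 9), Mul(Rational(-1, 9), 25)), 5018) = Mul(Add(Rational(2, 9), Rational(-25, 9)), 5018) = Mul(Rational(-23, 9), 5018) = Rational(-115414, 9)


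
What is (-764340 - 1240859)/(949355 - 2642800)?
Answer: 2005199/1693445 ≈ 1.1841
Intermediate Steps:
(-764340 - 1240859)/(949355 - 2642800) = -2005199/(-1693445) = -2005199*(-1/1693445) = 2005199/1693445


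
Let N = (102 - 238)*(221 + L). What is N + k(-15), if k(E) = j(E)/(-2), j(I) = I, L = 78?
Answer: -81313/2 ≈ -40657.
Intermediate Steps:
N = -40664 (N = (102 - 238)*(221 + 78) = -136*299 = -40664)
k(E) = -E/2 (k(E) = E/(-2) = E*(-1/2) = -E/2)
N + k(-15) = -40664 - 1/2*(-15) = -40664 + 15/2 = -81313/2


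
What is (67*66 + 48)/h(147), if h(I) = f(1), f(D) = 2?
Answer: 2235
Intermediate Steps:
h(I) = 2
(67*66 + 48)/h(147) = (67*66 + 48)/2 = (4422 + 48)*(1/2) = 4470*(1/2) = 2235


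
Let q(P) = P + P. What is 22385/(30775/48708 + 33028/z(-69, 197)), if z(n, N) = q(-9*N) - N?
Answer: -4081099874940/1493536999 ≈ -2732.5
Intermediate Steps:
q(P) = 2*P
z(n, N) = -19*N (z(n, N) = 2*(-9*N) - N = -18*N - N = -19*N)
22385/(30775/48708 + 33028/z(-69, 197)) = 22385/(30775/48708 + 33028/((-19*197))) = 22385/(30775*(1/48708) + 33028/(-3743)) = 22385/(30775/48708 + 33028*(-1/3743)) = 22385/(30775/48708 - 33028/3743) = 22385/(-1493536999/182314044) = 22385*(-182314044/1493536999) = -4081099874940/1493536999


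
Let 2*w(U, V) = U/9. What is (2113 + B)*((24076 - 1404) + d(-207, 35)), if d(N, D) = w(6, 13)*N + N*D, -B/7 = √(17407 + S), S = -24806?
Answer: 32451454 - 752542*I*√151 ≈ 3.2451e+7 - 9.2474e+6*I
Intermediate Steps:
w(U, V) = U/18 (w(U, V) = (U/9)/2 = U/18)
B = -49*I*√151 (B = -7*√(17407 - 24806) = -49*I*√151 ≈ -602.12*I)
d(N, D) = N/3 + D*N (d(N, D) = ((1/18)*6)*N + N*D = N/3 + D*N)
(2113 + B)*((24076 - 1404) + d(-207, 35)) = (2113 - 49*I*√151)*((24076 - 1404) - 207*(⅓ + 35)) = (2113 - 49*I*√151)*(22672 - 207*106/3) = (2113 - 49*I*√151)*(22672 - 7314) = (2113 - 49*I*√151)*15358 = 32451454 - 752542*I*√151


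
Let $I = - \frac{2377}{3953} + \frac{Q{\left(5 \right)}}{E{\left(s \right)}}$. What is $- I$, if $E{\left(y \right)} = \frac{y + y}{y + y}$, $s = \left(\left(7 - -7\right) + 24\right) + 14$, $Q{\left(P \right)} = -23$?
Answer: $\frac{93296}{3953} \approx 23.601$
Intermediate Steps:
$s = 52$ ($s = \left(\left(7 + 7\right) + 24\right) + 14 = \left(14 + 24\right) + 14 = 38 + 14 = 52$)
$E{\left(y \right)} = 1$ ($E{\left(y \right)} = \frac{2 y}{2 y} = 2 y \frac{1}{2 y} = 1$)
$I = - \frac{93296}{3953}$ ($I = - \frac{2377}{3953} - \frac{23}{1} = \left(-2377\right) \frac{1}{3953} - 23 = - \frac{2377}{3953} - 23 = - \frac{93296}{3953} \approx -23.601$)
$- I = \left(-1\right) \left(- \frac{93296}{3953}\right) = \frac{93296}{3953}$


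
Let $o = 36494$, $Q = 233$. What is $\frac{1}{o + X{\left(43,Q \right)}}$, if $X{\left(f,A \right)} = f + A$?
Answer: $\frac{1}{36770} \approx 2.7196 \cdot 10^{-5}$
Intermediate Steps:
$X{\left(f,A \right)} = A + f$
$\frac{1}{o + X{\left(43,Q \right)}} = \frac{1}{36494 + \left(233 + 43\right)} = \frac{1}{36494 + 276} = \frac{1}{36770}$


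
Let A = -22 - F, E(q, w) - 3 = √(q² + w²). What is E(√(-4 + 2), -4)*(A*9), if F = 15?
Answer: -999 - 333*√14 ≈ -2245.0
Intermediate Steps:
E(q, w) = 3 + √(q² + w²)
A = -37 (A = -22 - 1*15 = -22 - 15 = -37)
E(√(-4 + 2), -4)*(A*9) = (3 + √((√(-4 + 2))² + (-4)²))*(-37*9) = (3 + √((√(-2))² + 16))*(-333) = (3 + √((I*√2)² + 16))*(-333) = (3 + √(-2 + 16))*(-333) = (3 + √14)*(-333) = -999 - 333*√14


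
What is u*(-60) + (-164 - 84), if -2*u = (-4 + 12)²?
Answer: 1672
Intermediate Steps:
u = -32 (u = -(-4 + 12)²/2 = -½*8² = -½*64 = -32)
u*(-60) + (-164 - 84) = -32*(-60) + (-164 - 84) = 1920 - 248 = 1672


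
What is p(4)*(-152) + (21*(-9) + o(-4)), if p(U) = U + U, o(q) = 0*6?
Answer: -1405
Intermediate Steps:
o(q) = 0
p(U) = 2*U
p(4)*(-152) + (21*(-9) + o(-4)) = (2*4)*(-152) + (21*(-9) + 0) = 8*(-152) + (-189 + 0) = -1216 - 189 = -1405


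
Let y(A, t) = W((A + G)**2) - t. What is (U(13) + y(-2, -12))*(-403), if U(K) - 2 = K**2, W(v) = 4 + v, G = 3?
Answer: -75764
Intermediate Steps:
y(A, t) = 4 + (3 + A)**2 - t (y(A, t) = (4 + (A + 3)**2) - t = (4 + (3 + A)**2) - t = 4 + (3 + A)**2 - t)
U(K) = 2 + K**2
(U(13) + y(-2, -12))*(-403) = ((2 + 13**2) + (4 + (3 - 2)**2 - 1*(-12)))*(-403) = ((2 + 169) + (4 + 1**2 + 12))*(-403) = (171 + (4 + 1 + 12))*(-403) = (171 + 17)*(-403) = 188*(-403) = -75764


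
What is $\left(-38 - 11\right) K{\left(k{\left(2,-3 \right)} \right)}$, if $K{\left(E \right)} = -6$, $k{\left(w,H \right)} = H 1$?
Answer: $294$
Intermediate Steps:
$k{\left(w,H \right)} = H$
$\left(-38 - 11\right) K{\left(k{\left(2,-3 \right)} \right)} = \left(-38 - 11\right) \left(-6\right) = \left(-49\right) \left(-6\right) = 294$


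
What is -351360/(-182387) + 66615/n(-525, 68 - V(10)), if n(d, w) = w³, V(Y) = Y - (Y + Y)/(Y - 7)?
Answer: 2893456452375/1331677523608 ≈ 2.1728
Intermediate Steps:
V(Y) = Y - 2*Y/(-7 + Y)
-351360/(-182387) + 66615/n(-525, 68 - V(10)) = -351360/(-182387) + 66615/((68 - 10*(-9 + 10)/(-7 + 10))³) = -351360*(-1/182387) + 66615/((68 - 10/3)³) = 351360/182387 + 66615/((68 - 10/3)³) = 351360/182387 + 66615/((194/3)³) = 351360/182387 + 66615/(7301384/27) = 351360/182387 + 66615*(27/7301384) = 351360/182387 + 1798605/7301384 = 2893456452375/1331677523608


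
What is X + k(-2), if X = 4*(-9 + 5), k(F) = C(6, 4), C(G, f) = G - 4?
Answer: -14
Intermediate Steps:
C(G, f) = -4 + G
k(F) = 2 (k(F) = -4 + 6 = 2)
X = -16 (X = 4*(-4) = -16)
X + k(-2) = -16 + 2 = -14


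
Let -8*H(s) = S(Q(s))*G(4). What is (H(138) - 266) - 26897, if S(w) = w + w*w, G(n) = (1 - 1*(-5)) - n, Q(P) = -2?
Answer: -54327/2 ≈ -27164.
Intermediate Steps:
G(n) = 6 - n (G(n) = (1 + 5) - n = 6 - n)
S(w) = w + w²
H(s) = -½ (H(s) = -(-2*(1 - 2))*(6 - 1*4)/8 = -(-2*(-1))*(6 - 4)/8 = -2/4 = -⅛*4 = -½)
(H(138) - 266) - 26897 = (-½ - 266) - 26897 = -533/2 - 26897 = -54327/2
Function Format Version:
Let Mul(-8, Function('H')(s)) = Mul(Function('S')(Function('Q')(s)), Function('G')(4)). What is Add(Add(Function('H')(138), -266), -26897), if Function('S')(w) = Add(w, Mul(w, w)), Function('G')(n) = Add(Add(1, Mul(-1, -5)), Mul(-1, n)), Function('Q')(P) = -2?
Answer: Rational(-54327, 2) ≈ -27164.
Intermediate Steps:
Function('G')(n) = Add(6, Mul(-1, n)) (Function('G')(n) = Add(Add(1, 5), Mul(-1, n)) = Add(6, Mul(-1, n)))
Function('S')(w) = Add(w, Pow(w, 2))
Function('H')(s) = Rational(-1, 2) (Function('H')(s) = Mul(Rational(-1, 8), Mul(Mul(-2, Add(1, -2)), Add(6, Mul(-1, 4)))) = Mul(Rational(-1, 8), Mul(Mul(-2, -1), Add(6, -4))) = Mul(Rational(-1, 8), Mul(2, 2)) = Mul(Rational(-1, 8), 4) = Rational(-1, 2))
Add(Add(Function('H')(138), -266), -26897) = Add(Add(Rational(-1, 2), -266), -26897) = Add(Rational(-533, 2), -26897) = Rational(-54327, 2)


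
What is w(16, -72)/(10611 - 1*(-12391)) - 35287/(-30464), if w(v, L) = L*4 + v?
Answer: 57384669/50052352 ≈ 1.1465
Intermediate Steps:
w(v, L) = v + 4*L (w(v, L) = 4*L + v = v + 4*L)
w(16, -72)/(10611 - 1*(-12391)) - 35287/(-30464) = (16 + 4*(-72))/(10611 - 1*(-12391)) - 35287/(-30464) = (16 - 288)/(10611 + 12391) - 35287*(-1/30464) = -272/23002 + 5041/4352 = -272*1/23002 + 5041/4352 = -136/11501 + 5041/4352 = 57384669/50052352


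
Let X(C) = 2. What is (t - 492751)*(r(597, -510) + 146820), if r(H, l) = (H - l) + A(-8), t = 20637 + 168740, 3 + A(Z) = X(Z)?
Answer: -44876902324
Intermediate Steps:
A(Z) = -1 (A(Z) = -3 + 2 = -1)
t = 189377
r(H, l) = -1 + H - l (r(H, l) = (H - l) - 1 = -1 + H - l)
(t - 492751)*(r(597, -510) + 146820) = (189377 - 492751)*((-1 + 597 - 1*(-510)) + 146820) = -303374*((-1 + 597 + 510) + 146820) = -303374*(1106 + 146820) = -303374*147926 = -44876902324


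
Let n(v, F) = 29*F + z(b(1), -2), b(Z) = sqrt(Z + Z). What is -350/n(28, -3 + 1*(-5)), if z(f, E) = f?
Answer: 40600/26911 + 175*sqrt(2)/26911 ≈ 1.5179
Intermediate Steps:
b(Z) = sqrt(2)*sqrt(Z) (b(Z) = sqrt(2*Z) = sqrt(2)*sqrt(Z))
n(v, F) = sqrt(2) + 29*F (n(v, F) = 29*F + sqrt(2)*sqrt(1) = 29*F + sqrt(2)*1 = 29*F + sqrt(2) = sqrt(2) + 29*F)
-350/n(28, -3 + 1*(-5)) = -350/(sqrt(2) + 29*(-3 + 1*(-5))) = -350/(sqrt(2) + 29*(-3 - 5)) = -350/(sqrt(2) + 29*(-8)) = -350/(sqrt(2) - 232) = -350/(-232 + sqrt(2))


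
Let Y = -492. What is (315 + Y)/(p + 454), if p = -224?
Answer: -177/230 ≈ -0.76957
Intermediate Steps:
(315 + Y)/(p + 454) = (315 - 492)/(-224 + 454) = -177/230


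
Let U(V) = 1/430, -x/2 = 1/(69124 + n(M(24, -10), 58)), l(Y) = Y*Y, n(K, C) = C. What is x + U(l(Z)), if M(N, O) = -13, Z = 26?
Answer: 34161/14874130 ≈ 0.0022967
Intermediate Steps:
l(Y) = Y²
x = -1/34591 (x = -2/(69124 + 58) = -2/69182 = -2*1/69182 = -1/34591 ≈ -2.8909e-5)
U(V) = 1/430
x + U(l(Z)) = -1/34591 + 1/430 = 34161/14874130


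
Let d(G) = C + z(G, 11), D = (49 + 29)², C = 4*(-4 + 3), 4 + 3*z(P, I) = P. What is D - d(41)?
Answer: 18227/3 ≈ 6075.7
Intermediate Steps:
z(P, I) = -4/3 + P/3
C = -4 (C = 4*(-1) = -4)
D = 6084 (D = 78² = 6084)
d(G) = -16/3 + G/3 (d(G) = -4 + (-4/3 + G/3) = -16/3 + G/3)
D - d(41) = 6084 - (-16/3 + (⅓)*41) = 6084 - (-16/3 + 41/3) = 6084 - 1*25/3 = 6084 - 25/3 = 18227/3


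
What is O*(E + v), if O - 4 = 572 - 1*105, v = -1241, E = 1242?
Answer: 471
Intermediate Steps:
O = 471 (O = 4 + (572 - 1*105) = 4 + (572 - 105) = 4 + 467 = 471)
O*(E + v) = 471*(1242 - 1241) = 471*1 = 471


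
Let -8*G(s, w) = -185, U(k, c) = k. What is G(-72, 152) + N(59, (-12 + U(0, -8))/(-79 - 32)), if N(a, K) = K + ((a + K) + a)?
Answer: 41837/296 ≈ 141.34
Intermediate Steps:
G(s, w) = 185/8 (G(s, w) = -⅛*(-185) = 185/8)
N(a, K) = 2*K + 2*a (N(a, K) = K + ((K + a) + a) = K + (K + 2*a) = 2*K + 2*a)
G(-72, 152) + N(59, (-12 + U(0, -8))/(-79 - 32)) = 185/8 + (2*((-12 + 0)/(-79 - 32)) + 2*59) = 185/8 + (2*(-12/(-111)) + 118) = 185/8 + (2*(-12*(-1/111)) + 118) = 185/8 + (2*(4/37) + 118) = 185/8 + (8/37 + 118) = 185/8 + 4374/37 = 41837/296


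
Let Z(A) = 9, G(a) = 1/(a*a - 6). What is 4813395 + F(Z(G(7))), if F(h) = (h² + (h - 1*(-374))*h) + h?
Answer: 4816932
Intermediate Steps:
G(a) = 1/(-6 + a²) (G(a) = 1/(a² - 6) = 1/(-6 + a²))
F(h) = h + h² + h*(374 + h) (F(h) = (h² + (h + 374)*h) + h = (h² + (374 + h)*h) + h = (h² + h*(374 + h)) + h = h + h² + h*(374 + h))
4813395 + F(Z(G(7))) = 4813395 + 9*(375 + 2*9) = 4813395 + 9*(375 + 18) = 4813395 + 9*393 = 4813395 + 3537 = 4816932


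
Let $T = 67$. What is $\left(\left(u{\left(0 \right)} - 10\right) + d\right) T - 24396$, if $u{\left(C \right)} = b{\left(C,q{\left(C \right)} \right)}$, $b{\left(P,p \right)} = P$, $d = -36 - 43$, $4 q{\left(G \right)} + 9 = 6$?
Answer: $-30359$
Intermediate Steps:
$q{\left(G \right)} = - \frac{3}{4}$ ($q{\left(G \right)} = - \frac{9}{4} + \frac{1}{4} \cdot 6 = - \frac{9}{4} + \frac{3}{2} = - \frac{3}{4}$)
$d = -79$
$u{\left(C \right)} = C$
$\left(\left(u{\left(0 \right)} - 10\right) + d\right) T - 24396 = \left(\left(0 - 10\right) - 79\right) 67 - 24396 = \left(-10 - 79\right) 67 - 24396 = \left(-89\right) 67 - 24396 = -5963 - 24396 = -30359$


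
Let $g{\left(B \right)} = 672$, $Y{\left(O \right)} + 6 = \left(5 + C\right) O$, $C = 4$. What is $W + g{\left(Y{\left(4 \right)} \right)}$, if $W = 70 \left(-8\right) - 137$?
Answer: $-25$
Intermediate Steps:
$W = -697$ ($W = -560 - 137 = -697$)
$Y{\left(O \right)} = -6 + 9 O$ ($Y{\left(O \right)} = -6 + \left(5 + 4\right) O = -6 + 9 O$)
$W + g{\left(Y{\left(4 \right)} \right)} = -697 + 672 = -25$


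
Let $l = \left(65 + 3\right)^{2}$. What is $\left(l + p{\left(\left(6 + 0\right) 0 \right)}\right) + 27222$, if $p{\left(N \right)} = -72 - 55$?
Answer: $31719$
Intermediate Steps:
$l = 4624$ ($l = 68^{2} = 4624$)
$p{\left(N \right)} = -127$
$\left(l + p{\left(\left(6 + 0\right) 0 \right)}\right) + 27222 = \left(4624 - 127\right) + 27222 = 4497 + 27222 = 31719$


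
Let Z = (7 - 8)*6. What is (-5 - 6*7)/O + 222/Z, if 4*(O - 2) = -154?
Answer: -2607/73 ≈ -35.712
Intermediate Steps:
O = -73/2 (O = 2 + (1/4)*(-154) = 2 - 77/2 = -73/2 ≈ -36.500)
Z = -6 (Z = -1*6 = -6)
(-5 - 6*7)/O + 222/Z = (-5 - 6*7)/(-73/2) + 222/(-6) = (-5 - 42)*(-2/73) + 222*(-1/6) = -47*(-2/73) - 37 = 94/73 - 37 = -2607/73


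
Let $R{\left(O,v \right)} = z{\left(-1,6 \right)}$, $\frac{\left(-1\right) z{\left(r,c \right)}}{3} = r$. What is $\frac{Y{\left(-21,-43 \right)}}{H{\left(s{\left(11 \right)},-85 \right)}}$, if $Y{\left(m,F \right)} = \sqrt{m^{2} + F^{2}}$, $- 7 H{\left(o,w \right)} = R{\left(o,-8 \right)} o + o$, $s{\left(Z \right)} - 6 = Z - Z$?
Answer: $- \frac{7 \sqrt{2290}}{24} \approx -13.957$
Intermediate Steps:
$z{\left(r,c \right)} = - 3 r$
$s{\left(Z \right)} = 6$ ($s{\left(Z \right)} = 6 + \left(Z - Z\right) = 6 + 0 = 6$)
$R{\left(O,v \right)} = 3$ ($R{\left(O,v \right)} = \left(-3\right) \left(-1\right) = 3$)
$H{\left(o,w \right)} = - \frac{4 o}{7}$ ($H{\left(o,w \right)} = - \frac{3 o + o}{7} = - \frac{4 o}{7}$)
$Y{\left(m,F \right)} = \sqrt{F^{2} + m^{2}}$
$\frac{Y{\left(-21,-43 \right)}}{H{\left(s{\left(11 \right)},-85 \right)}} = \frac{\sqrt{\left(-43\right)^{2} + \left(-21\right)^{2}}}{\left(- \frac{4}{7}\right) 6} = \frac{\sqrt{1849 + 441}}{- \frac{24}{7}} = \sqrt{2290} \left(- \frac{7}{24}\right) = - \frac{7 \sqrt{2290}}{24}$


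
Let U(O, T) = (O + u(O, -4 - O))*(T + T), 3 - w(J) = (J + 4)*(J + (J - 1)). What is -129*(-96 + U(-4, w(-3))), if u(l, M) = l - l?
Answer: 22704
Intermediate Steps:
w(J) = 3 - (-1 + 2*J)*(4 + J) (w(J) = 3 - (J + 4)*(J + (J - 1)) = 3 - (4 + J)*(J + (-1 + J)) = 3 - (4 + J)*(-1 + 2*J) = 3 - (-1 + 2*J)*(4 + J))
u(l, M) = 0
U(O, T) = 2*O*T (U(O, T) = (O + 0)*(T + T) = O*(2*T) = 2*O*T)
-129*(-96 + U(-4, w(-3))) = -129*(-96 + 2*(-4)*(7 - 7*(-3) - 2*(-3)²)) = -129*(-96 + 2*(-4)*(7 + 21 - 2*9)) = -129*(-96 + 2*(-4)*(7 + 21 - 18)) = -129*(-96 + 2*(-4)*10) = -129*(-96 - 80) = -129*(-176) = 22704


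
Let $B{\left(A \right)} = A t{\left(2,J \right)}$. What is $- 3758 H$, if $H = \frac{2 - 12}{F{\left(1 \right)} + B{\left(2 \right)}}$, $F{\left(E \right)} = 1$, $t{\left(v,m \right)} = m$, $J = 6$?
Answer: $\frac{37580}{13} \approx 2890.8$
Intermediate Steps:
$B{\left(A \right)} = 6 A$ ($B{\left(A \right)} = A 6 = 6 A$)
$H = - \frac{10}{13}$ ($H = \frac{2 - 12}{1 + 6 \cdot 2} = - \frac{10}{1 + 12} = - \frac{10}{13} \approx -0.76923$)
$- 3758 H = \left(-3758\right) \left(- \frac{10}{13}\right) = \frac{37580}{13}$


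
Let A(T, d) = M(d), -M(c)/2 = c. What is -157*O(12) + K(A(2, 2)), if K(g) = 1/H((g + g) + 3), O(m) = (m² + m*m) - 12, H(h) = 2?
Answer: -86663/2 ≈ -43332.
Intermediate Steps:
M(c) = -2*c
A(T, d) = -2*d
O(m) = -12 + 2*m² (O(m) = (m² + m²) - 12 = 2*m² - 12 = -12 + 2*m²)
K(g) = ½ (K(g) = 1/2 = ½)
-157*O(12) + K(A(2, 2)) = -157*(-12 + 2*12²) + ½ = -157*(-12 + 2*144) + ½ = -157*(-12 + 288) + ½ = -157*276 + ½ = -43332 + ½ = -86663/2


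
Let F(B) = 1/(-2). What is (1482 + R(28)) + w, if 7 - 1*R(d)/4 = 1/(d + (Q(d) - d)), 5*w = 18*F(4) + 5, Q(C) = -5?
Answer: 1510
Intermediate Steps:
F(B) = -1/2
w = -4/5 (w = (18*(-1/2) + 5)/5 = (-9 + 5)/5 = (1/5)*(-4) = -4/5 ≈ -0.80000)
R(d) = 144/5 (R(d) = 28 - 4/(d + (-5 - d)) = 28 - 4/(-5) = 28 - 4*(-1/5) = 28 + 4/5 = 144/5)
(1482 + R(28)) + w = (1482 + 144/5) - 4/5 = 7554/5 - 4/5 = 1510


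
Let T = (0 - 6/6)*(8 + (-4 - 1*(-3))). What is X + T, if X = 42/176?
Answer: -595/88 ≈ -6.7614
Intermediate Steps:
T = -7 (T = (0 - 6/6)*(8 + (-4 + 3)) = (0 - 1*1)*(8 - 1) = (0 - 1)*7 = -1*7 = -7)
X = 21/88 (X = 42*(1/176) = 21/88 ≈ 0.23864)
X + T = 21/88 - 7 = -595/88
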